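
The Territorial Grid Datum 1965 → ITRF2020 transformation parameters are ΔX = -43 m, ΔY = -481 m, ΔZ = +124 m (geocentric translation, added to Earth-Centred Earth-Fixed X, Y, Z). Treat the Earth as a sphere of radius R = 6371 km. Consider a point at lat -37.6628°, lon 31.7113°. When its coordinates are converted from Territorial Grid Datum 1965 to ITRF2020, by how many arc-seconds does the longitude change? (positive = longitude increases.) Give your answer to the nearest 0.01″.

sin φ = -0.611013, cos φ = 0.791620, sin λ = 0.525639, cos λ = 0.850707.
East component: ΔE = −sin λ·ΔX + cos λ·ΔY = −(0.525639)(-43) + (0.850707)(-481) = -386.59 m.
1° of latitude spans πR/180 = 111195 m; at latitude φ, 1° of longitude spans that × cos φ = 88024.2 m, so Δλ = -386.59 / 88024.2 × 3600 = -15.811″.

Δλ = -15.81″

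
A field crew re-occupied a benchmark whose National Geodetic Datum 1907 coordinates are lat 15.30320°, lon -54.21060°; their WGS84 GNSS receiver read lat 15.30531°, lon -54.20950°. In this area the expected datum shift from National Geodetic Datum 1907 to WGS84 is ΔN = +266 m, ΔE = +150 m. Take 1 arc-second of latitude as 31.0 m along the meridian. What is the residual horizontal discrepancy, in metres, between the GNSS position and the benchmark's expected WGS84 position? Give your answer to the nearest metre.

44 m

Observed coordinate differences: Δφ = +0.00211°, Δλ = +0.00110°.
Converting to metres (1° lat = 111600 m, cos φ = 0.964543): observed ΔN = 235.5 m, observed ΔE = 118.4 m.
Subtracting the expected shift leaves a residual of 235.5 − (266) = -30.5 m north and 118.4 − (150) = -31.6 m east.
Residual distance = √((-30.5)² + (-31.6)²) = 43.9 m.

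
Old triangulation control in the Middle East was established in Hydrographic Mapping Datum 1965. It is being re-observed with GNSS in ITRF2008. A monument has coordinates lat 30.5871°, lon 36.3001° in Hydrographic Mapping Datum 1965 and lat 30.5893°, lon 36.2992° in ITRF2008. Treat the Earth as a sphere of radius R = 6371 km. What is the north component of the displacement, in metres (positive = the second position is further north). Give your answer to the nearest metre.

ΔN = 245 m

Δφ = 30.5893° − 30.5871° = +0.0022°; Δλ = 36.2992° − 36.3001° = -0.0009°.
1° along a meridian = πR/180 = 111195 m.
ΔN = Δφ × 111195 = 244.6 m; ΔE = Δλ × 111195 × cos(30.5871°) = -0.0009 × 111195 × 0.860857 = -86.2 m.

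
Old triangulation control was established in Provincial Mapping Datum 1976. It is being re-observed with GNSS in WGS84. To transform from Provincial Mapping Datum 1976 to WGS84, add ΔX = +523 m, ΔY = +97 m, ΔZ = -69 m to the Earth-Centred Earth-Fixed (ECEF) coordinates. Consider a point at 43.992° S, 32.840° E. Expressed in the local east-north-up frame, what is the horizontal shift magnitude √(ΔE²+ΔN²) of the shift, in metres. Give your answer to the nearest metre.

355 m

The local east axis at (φ, λ) is (−sin λ, cos λ, 0), so ΔE = −sin(32.840°)·523 + cos(32.840°)·97 = -202.12 m.
The local north axis is (−sin φ cos λ, −sin φ sin λ, cos φ), giving ΔN = 305.202 + 36.536 − 49.641 = 292.10 m.
Horizontal magnitude = √(ΔE² + ΔN²) = √((-202.12)² + 292.10²) = 355.21 m.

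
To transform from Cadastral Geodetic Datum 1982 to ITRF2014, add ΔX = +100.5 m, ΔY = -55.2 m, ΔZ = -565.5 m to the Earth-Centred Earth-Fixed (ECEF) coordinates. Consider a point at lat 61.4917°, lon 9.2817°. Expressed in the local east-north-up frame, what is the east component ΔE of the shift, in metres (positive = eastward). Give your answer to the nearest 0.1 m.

ΔE = -70.7 m

At φ = 61.4917°, λ = 9.2817°: sin φ = 0.878748, cos φ = 0.477286, sin λ = 0.161289, cos λ = 0.986907.
ΔE = −sin λ·ΔX + cos λ·ΔY = −(0.161289)·(100.5) + (0.986907)·(-55.2) = -70.69 m.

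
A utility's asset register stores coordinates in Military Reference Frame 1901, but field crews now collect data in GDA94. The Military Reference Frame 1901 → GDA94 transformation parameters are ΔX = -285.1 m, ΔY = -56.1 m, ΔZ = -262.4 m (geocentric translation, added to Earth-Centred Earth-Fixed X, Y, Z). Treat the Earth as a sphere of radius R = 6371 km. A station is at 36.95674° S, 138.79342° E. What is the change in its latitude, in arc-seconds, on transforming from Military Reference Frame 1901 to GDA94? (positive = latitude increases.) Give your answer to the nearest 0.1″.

sin φ = -0.601212, cos φ = 0.799090, sin λ = 0.658776, cos λ = -0.752339.
North component: ΔN = −sin φ cos λ·ΔX − sin φ sin λ·ΔY + cos φ·ΔZ = −(-0.601212)(-0.752339)(-285.1) − (-0.601212)(0.658776)(-56.1) + (0.799090)(-262.4) = -102.95 m.
1° of latitude spans πR/180 = 111195 m, so Δφ = -102.95 / 111195 × 3600 = -3.333″.

Δφ = -3.3″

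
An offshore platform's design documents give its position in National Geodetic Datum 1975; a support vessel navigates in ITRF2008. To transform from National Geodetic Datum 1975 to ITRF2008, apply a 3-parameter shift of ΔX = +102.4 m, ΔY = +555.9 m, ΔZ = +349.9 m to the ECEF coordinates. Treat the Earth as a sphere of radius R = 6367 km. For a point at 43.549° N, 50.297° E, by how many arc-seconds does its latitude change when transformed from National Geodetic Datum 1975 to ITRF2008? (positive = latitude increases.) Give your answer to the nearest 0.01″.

Δφ = -2.79″

sin φ = 0.688975, cos φ = 0.724785, sin λ = 0.769366, cos λ = 0.638808.
North component: ΔN = −sin φ cos λ·ΔX − sin φ sin λ·ΔY + cos φ·ΔZ = −(0.688975)(0.638808)(102.4) − (0.688975)(0.769366)(555.9) + (0.724785)(349.9) = -86.13 m.
1° of latitude spans πR/180 = 111125 m, so Δφ = -86.13 / 111125 × 3600 = -2.790″.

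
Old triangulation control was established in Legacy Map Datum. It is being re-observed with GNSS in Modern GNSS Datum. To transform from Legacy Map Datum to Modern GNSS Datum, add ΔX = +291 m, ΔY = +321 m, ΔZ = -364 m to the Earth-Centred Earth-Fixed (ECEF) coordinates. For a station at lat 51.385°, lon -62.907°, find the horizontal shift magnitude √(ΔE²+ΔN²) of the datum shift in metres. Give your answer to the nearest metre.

At φ = 51.385°, λ = -62.907°: sin φ = 0.781357, cos φ = 0.624084, sin λ = -0.890268, cos λ = 0.455436.
ΔE = −sin λ·ΔX + cos λ·ΔY = −(-0.890268)·(291) + (0.455436)·(321) = 405.26 m.
ΔN = −sin φ cos λ·ΔX − sin φ sin λ·ΔY + cos φ·ΔZ = −(0.781357)(0.455436)(291) − (0.781357)(-0.890268)(321) + (0.624084)(-364) = -107.43 m.
Horizontal magnitude = √(ΔE² + ΔN²) = √(405.26² + (-107.43)²) = 419.26 m.

419 m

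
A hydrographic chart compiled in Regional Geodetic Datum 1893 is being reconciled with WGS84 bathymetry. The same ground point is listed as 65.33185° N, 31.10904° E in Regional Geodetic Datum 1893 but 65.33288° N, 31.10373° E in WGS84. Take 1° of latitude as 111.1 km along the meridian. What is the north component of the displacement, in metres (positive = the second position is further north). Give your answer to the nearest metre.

Δφ = 65.33288° − 65.33185° = +0.00103°; Δλ = 31.10373° − 31.10904° = -0.00531°.
ΔN = Δφ × 111100 = 114.4 m; ΔE = Δλ × 111100 × cos(65.33185°) = -0.00531 × 111100 × 0.417362 = -246.2 m.

ΔN = 114 m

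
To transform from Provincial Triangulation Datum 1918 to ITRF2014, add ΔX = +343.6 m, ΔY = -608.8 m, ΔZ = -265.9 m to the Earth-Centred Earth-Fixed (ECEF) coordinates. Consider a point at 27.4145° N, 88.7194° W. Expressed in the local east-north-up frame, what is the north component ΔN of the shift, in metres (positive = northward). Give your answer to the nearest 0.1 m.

The local north axis is (−sin φ cos λ, −sin φ sin λ, cos φ), giving ΔN = -3.536 − 280.236 − 236.039 = -519.81 m.

ΔN = -519.8 m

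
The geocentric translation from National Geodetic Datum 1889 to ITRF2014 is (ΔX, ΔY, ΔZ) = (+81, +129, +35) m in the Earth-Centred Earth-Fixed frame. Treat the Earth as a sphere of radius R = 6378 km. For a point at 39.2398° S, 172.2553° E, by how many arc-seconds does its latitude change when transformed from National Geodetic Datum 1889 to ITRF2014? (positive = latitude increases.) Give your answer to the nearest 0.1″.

sin φ = -0.632567, cos φ = 0.774505, sin λ = 0.134759, cos λ = -0.990878.
North component: ΔN = −sin φ cos λ·ΔX − sin φ sin λ·ΔY + cos φ·ΔZ = −(-0.632567)(-0.990878)(81) − (-0.632567)(0.134759)(129) + (0.774505)(35) = -12.67 m.
1° of latitude spans πR/180 = 111317 m, so Δφ = -12.67 / 111317 × 3600 = -0.410″.

Δφ = -0.4″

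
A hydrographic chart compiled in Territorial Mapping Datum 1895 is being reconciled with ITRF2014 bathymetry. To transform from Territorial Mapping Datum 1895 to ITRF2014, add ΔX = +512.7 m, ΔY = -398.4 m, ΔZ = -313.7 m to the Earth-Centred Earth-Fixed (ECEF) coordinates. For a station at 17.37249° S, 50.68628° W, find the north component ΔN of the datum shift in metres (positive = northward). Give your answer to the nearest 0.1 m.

At φ = -17.37249°, λ = -50.68628°: sin φ = -0.298583, cos φ = 0.954384, sin λ = -0.773689, cos λ = 0.633566.
ΔN = −sin φ cos λ·ΔX − sin φ sin λ·ΔY + cos φ·ΔZ = −(-0.298583)(0.633566)(512.7) − (-0.298583)(-0.773689)(-398.4) + (0.954384)(-313.7) = -110.37 m.

ΔN = -110.4 m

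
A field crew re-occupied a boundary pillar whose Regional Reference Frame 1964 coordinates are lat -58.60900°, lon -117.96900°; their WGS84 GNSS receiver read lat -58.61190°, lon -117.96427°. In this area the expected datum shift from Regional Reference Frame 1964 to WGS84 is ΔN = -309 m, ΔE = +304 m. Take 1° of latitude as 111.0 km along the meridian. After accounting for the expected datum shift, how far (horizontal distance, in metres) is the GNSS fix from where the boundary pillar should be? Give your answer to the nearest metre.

Observed coordinate differences: Δφ = -0.00290°, Δλ = +0.00473°.
Converting to metres (1° lat = 111000 m, cos φ = 0.520876): observed ΔN = -321.9 m, observed ΔE = 273.5 m.
Subtracting the expected shift leaves a residual of -321.9 − (-309) = -12.9 m north and 273.5 − (304) = -30.5 m east.
Residual distance = √((-12.9)² + (-30.5)²) = 33.1 m.

33 m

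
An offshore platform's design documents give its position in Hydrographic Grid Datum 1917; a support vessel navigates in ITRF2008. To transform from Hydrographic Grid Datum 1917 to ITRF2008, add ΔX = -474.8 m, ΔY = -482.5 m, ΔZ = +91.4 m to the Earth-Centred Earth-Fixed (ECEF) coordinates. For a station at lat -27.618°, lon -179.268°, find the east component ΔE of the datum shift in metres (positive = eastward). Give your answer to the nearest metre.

ΔE = 476 m

The local east axis at (φ, λ) is (−sin λ, cos λ, 0), so ΔE = −sin(-179.268°)·(-474.8) + cos(-179.268°)·(-482.5) = 476.39 m.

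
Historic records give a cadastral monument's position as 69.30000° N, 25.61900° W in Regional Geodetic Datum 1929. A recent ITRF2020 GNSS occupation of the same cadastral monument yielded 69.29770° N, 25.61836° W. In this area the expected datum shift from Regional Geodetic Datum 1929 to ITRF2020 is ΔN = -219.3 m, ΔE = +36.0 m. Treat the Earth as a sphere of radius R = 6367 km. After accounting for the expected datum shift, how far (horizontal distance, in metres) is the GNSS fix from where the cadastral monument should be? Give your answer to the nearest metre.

38 m

Observed coordinate differences: Δφ = -0.00230°, Δλ = +0.00064°.
Converting to metres (1° lat = 111125 m, cos φ = 0.353475): observed ΔN = -255.6 m, observed ΔE = 25.1 m.
Subtracting the expected shift leaves a residual of -255.6 − (-219.3) = -36.3 m north and 25.1 − (36.0) = -10.9 m east.
Residual distance = √((-36.3)² + (-10.9)²) = 37.9 m.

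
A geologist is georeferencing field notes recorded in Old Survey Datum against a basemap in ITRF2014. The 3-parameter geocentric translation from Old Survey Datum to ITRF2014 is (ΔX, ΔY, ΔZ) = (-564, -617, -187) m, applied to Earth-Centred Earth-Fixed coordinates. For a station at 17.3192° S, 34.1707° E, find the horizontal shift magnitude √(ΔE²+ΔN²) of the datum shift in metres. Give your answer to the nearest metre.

463 m

At φ = -17.3192°, λ = 34.1707°: sin φ = -0.297695, cos φ = 0.954661, sin λ = 0.561660, cos λ = 0.827368.
ΔE = −sin λ·ΔX + cos λ·ΔY = −(0.561660)·(-564) + (0.827368)·(-617) = -193.71 m.
ΔN = −sin φ cos λ·ΔX − sin φ sin λ·ΔY + cos φ·ΔZ = −(-0.297695)(0.827368)(-564) − (-0.297695)(0.561660)(-617) + (0.954661)(-187) = -420.60 m.
Horizontal magnitude = √(ΔE² + ΔN²) = √((-193.71)² + (-420.60)²) = 463.06 m.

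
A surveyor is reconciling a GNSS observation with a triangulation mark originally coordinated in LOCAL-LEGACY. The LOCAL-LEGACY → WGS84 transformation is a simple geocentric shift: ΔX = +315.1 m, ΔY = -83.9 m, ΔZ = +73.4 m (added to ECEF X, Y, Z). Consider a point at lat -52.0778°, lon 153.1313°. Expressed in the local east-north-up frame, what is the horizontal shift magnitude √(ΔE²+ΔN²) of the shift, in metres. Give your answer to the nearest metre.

The local east axis at (φ, λ) is (−sin λ, cos λ, 0), so ΔE = −sin(153.1313°)·315.1 + cos(153.1313°)·(-83.9) = -67.57 m.
The local north axis is (−sin φ cos λ, −sin φ sin λ, cos φ), giving ΔN = -221.731 − 29.912 + 45.111 = -206.53 m.
Horizontal magnitude = √(ΔE² + ΔN²) = √((-67.57)² + (-206.53)²) = 217.30 m.

217 m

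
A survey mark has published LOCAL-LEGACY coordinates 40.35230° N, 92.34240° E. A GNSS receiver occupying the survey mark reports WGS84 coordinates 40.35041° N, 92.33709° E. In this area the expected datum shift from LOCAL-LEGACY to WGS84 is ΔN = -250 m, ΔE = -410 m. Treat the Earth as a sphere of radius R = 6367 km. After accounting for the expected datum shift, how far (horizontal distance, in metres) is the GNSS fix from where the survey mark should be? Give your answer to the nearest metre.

Observed coordinate differences: Δφ = -0.00189°, Δλ = -0.00531°.
Converting to metres (1° lat = 111125 m, cos φ = 0.762078): observed ΔN = -210.0 m, observed ΔE = -449.7 m.
Subtracting the expected shift leaves a residual of -210.0 − (-250) = 40.0 m north and -449.7 − (-410) = -39.7 m east.
Residual distance = √(40.0² + (-39.7)²) = 56.3 m.

56 m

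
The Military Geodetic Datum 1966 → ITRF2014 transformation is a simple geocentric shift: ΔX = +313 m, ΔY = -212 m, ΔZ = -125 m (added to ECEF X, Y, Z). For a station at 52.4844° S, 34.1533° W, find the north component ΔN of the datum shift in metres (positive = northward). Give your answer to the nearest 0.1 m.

At φ = -52.4844°, λ = -34.1533°: sin φ = -0.793188, cos φ = 0.608977, sin λ = -0.561409, cos λ = 0.827538.
ΔN = −sin φ cos λ·ΔX − sin φ sin λ·ΔY + cos φ·ΔZ = −(-0.793188)(0.827538)(313) − (-0.793188)(-0.561409)(-212) + (0.608977)(-125) = 223.73 m.

ΔN = 223.7 m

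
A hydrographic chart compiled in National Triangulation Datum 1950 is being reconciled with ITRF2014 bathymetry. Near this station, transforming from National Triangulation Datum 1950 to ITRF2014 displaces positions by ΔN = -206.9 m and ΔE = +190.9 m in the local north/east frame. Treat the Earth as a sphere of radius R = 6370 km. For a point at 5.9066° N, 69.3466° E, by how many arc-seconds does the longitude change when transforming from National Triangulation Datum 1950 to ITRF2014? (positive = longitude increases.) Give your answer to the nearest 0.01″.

Δλ = 6.21″

At latitude 5.9066°, cos φ = 0.994691.
One radian of longitude at latitude φ spans R cos φ, so Δλ = ΔE / (R cos φ) = 190.9 / (6370000 × 0.994691) = 3.0129e-05 rad = 6.214″.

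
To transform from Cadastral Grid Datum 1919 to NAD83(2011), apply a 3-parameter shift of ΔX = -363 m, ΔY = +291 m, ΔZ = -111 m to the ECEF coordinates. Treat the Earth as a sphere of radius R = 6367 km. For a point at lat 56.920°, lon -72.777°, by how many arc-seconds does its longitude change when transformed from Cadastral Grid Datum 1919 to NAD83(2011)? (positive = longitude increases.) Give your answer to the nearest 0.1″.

sin φ = 0.837909, cos φ = 0.545810, sin λ = -0.955160, cos λ = 0.296091.
East component: ΔE = −sin λ·ΔX + cos λ·ΔY = −(-0.955160)(-363) + (0.296091)(291) = -260.56 m.
1° of latitude spans πR/180 = 111125 m; at latitude φ, 1° of longitude spans that × cos φ = 60653.1 m, so Δλ = -260.56 / 60653.1 × 3600 = -15.465″.

Δλ = -15.5″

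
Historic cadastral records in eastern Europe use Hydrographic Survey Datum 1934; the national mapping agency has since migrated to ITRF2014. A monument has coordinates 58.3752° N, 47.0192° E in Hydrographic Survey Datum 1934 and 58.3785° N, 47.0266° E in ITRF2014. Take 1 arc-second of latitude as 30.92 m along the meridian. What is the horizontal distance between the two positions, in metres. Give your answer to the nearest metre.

Δφ = 58.3785° − 58.3752° = +0.0033°; Δλ = 47.0266° − 47.0192° = +0.0074°.
1° of latitude = 3600 × 30.92 = 111312 m.
ΔN = Δφ × 111312 = 367.3 m; ΔE = Δλ × 111312 × cos(58.3752°) = +0.0074 × 111312 × 0.524355 = 431.9 m.
Distance = √(ΔE² + ΔN²) = √(431.9² + 367.3²) = 567.0 m.

567 m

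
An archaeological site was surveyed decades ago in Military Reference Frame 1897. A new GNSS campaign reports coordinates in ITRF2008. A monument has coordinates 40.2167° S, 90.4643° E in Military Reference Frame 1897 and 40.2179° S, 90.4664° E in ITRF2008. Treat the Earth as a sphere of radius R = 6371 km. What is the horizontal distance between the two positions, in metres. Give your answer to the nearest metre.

223 m

Δφ = -40.2179° − -40.2167° = -0.0012°; Δλ = 90.4664° − 90.4643° = +0.0021°.
1° along a meridian = πR/180 = 111195 m.
ΔN = Δφ × 111195 = -133.4 m; ΔE = Δλ × 111195 × cos(-40.2167°) = +0.0021 × 111195 × 0.763608 = 178.3 m.
Distance = √(ΔE² + ΔN²) = √(178.3² + (-133.4)²) = 222.7 m.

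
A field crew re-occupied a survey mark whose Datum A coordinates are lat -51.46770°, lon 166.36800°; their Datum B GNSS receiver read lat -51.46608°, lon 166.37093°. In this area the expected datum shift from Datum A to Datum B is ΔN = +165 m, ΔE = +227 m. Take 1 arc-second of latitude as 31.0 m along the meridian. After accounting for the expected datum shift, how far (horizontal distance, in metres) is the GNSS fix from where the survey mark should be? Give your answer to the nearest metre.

Observed coordinate differences: Δφ = +0.00162°, Δλ = +0.00293°.
Converting to metres (1° lat = 111600 m, cos φ = 0.622956): observed ΔN = 180.8 m, observed ΔE = 203.7 m.
Subtracting the expected shift leaves a residual of 180.8 − (165) = 15.8 m north and 203.7 − (227) = -23.3 m east.
Residual distance = √(15.8² + (-23.3)²) = 28.1 m.

28 m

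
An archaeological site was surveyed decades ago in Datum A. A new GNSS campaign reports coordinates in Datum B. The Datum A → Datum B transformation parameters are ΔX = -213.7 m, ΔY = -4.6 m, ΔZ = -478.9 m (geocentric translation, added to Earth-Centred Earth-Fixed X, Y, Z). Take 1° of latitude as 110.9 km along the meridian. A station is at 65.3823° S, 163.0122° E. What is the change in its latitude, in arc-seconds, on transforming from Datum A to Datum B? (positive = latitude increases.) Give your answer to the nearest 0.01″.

sin φ = -0.909107, cos φ = 0.416562, sin λ = 0.292168, cos λ = -0.956367.
North component: ΔN = −sin φ cos λ·ΔX − sin φ sin λ·ΔY + cos φ·ΔZ = −(-0.909107)(-0.956367)(-213.7) − (-0.909107)(0.292168)(-4.6) + (0.416562)(-478.9) = -14.91 m.
1° of latitude spans 110900 m, so Δφ = -14.91 / 110900 × 3600 = -0.484″.

Δφ = -0.48″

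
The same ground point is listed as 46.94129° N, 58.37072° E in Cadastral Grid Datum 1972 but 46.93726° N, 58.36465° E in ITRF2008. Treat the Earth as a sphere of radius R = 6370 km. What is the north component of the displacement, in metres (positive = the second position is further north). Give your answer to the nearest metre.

Δφ = 46.93726° − 46.94129° = -0.00403°; Δλ = 58.36465° − 58.37072° = -0.00607°.
1° along a meridian = πR/180 = 111177 m.
ΔN = Δφ × 111177 = -448.0 m; ΔE = Δλ × 111177 × cos(46.94129°) = -0.00607 × 111177 × 0.682747 = -460.8 m.

ΔN = -448 m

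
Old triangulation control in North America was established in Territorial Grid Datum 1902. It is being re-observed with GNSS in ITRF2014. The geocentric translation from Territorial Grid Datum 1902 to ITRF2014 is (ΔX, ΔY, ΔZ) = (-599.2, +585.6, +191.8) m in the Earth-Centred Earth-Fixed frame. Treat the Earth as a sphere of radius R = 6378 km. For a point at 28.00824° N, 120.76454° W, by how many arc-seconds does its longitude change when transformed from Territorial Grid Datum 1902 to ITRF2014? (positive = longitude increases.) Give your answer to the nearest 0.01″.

sin φ = 0.469599, cos φ = 0.882880, sin λ = -0.859277, cos λ = -0.511511.
East component: ΔE = −sin λ·ΔX + cos λ·ΔY = −(-0.859277)(-599.2) + (-0.511511)(585.6) = -814.42 m.
1° of latitude spans πR/180 = 111317 m; at latitude φ, 1° of longitude spans that × cos φ = 98279.6 m, so Δλ = -814.42 / 98279.6 × 3600 = -29.832″.

Δλ = -29.83″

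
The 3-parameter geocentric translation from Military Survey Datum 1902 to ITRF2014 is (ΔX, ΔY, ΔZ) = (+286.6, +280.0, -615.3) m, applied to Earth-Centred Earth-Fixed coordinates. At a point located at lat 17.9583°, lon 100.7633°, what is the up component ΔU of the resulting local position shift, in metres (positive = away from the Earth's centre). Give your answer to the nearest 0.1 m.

At φ = 17.9583°, λ = 100.7633°: sin φ = 0.308325, cos φ = 0.951281, sin λ = 0.982407, cos λ = -0.186752.
ΔU = cos φ cos λ·ΔX + cos φ sin λ·ΔY + sin φ·ΔZ = (0.951281)(-0.186752)(286.6) + (0.951281)(0.982407)(280.0) + (0.308325)(-615.3) = 21.04 m.

ΔU = 21.0 m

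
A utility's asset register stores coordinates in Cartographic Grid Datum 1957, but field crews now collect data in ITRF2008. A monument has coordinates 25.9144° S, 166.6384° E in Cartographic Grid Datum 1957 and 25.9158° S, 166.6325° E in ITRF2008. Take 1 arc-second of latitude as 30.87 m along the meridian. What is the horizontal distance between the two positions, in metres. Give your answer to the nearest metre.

Δφ = -25.9158° − -25.9144° = -0.0014°; Δλ = 166.6325° − 166.6384° = -0.0059°.
1° of latitude = 3600 × 30.87 = 111132 m.
ΔN = Δφ × 111132 = -155.6 m; ΔE = Δλ × 111132 × cos(-25.9144°) = -0.0059 × 111132 × 0.899448 = -589.7 m.
Distance = √(ΔE² + ΔN²) = √((-589.7)² + (-155.6)²) = 609.9 m.

610 m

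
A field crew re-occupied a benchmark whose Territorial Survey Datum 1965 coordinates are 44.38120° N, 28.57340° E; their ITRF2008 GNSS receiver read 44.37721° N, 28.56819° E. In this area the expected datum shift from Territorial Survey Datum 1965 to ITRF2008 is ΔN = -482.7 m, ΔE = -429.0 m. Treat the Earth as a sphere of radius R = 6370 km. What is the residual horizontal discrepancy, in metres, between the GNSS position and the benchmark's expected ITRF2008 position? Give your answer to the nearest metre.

42 m

Observed coordinate differences: Δφ = -0.00399°, Δλ = -0.00521°.
Converting to metres (1° lat = 111177 m, cos φ = 0.714702): observed ΔN = -443.6 m, observed ΔE = -414.0 m.
Subtracting the expected shift leaves a residual of -443.6 − (-482.7) = 39.1 m north and -414.0 − (-429.0) = 15.0 m east.
Residual distance = √(39.1² + 15.0²) = 41.9 m.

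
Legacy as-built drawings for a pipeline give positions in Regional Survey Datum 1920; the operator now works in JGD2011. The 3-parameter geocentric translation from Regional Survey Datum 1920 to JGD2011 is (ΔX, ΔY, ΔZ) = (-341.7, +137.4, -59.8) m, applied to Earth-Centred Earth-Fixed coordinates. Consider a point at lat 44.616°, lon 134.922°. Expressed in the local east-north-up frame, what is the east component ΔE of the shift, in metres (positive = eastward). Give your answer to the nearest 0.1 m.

ΔE = 144.9 m

The local east axis at (φ, λ) is (−sin λ, cos λ, 0), so ΔE = −sin(134.922°)·(-341.7) + cos(134.922°)·137.4 = 144.92 m.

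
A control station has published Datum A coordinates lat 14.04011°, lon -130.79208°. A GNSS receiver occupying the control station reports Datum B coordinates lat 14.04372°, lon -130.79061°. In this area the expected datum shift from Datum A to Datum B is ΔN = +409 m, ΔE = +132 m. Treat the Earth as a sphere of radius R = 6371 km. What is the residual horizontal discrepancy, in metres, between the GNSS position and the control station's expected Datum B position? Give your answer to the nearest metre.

28 m

Observed coordinate differences: Δφ = +0.00361°, Δλ = +0.00147°.
Converting to metres (1° lat = 111195 m, cos φ = 0.970126): observed ΔN = 401.4 m, observed ΔE = 158.6 m.
Subtracting the expected shift leaves a residual of 401.4 − (409) = -7.6 m north and 158.6 − (132) = 26.6 m east.
Residual distance = √((-7.6)² + 26.6²) = 27.6 m.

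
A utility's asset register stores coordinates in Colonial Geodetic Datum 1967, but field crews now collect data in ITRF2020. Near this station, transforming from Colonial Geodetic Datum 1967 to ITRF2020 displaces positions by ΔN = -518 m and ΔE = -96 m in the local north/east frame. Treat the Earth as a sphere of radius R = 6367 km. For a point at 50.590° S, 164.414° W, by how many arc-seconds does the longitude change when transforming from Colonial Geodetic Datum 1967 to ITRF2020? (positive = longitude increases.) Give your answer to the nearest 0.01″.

Δλ = -4.90″

At latitude -50.590°, cos φ = 0.634865.
One radian of longitude at latitude φ spans R cos φ, so Δλ = ΔE / (R cos φ) = -96.0 / (6367000 × 0.634865) = -2.3750e-05 rad = -4.899″.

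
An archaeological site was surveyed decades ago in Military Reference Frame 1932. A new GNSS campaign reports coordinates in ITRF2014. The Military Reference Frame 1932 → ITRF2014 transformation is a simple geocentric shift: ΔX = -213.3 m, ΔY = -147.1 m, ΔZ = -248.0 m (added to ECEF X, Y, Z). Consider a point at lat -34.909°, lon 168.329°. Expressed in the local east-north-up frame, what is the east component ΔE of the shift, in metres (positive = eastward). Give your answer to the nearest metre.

At φ = -34.909°, λ = 168.329°: sin φ = -0.572275, cos φ = 0.820062, sin λ = 0.202292, cos λ = -0.979325.
ΔE = −sin λ·ΔX + cos λ·ΔY = −(0.202292)·(-213.3) + (-0.979325)·(-147.1) = 187.21 m.

ΔE = 187 m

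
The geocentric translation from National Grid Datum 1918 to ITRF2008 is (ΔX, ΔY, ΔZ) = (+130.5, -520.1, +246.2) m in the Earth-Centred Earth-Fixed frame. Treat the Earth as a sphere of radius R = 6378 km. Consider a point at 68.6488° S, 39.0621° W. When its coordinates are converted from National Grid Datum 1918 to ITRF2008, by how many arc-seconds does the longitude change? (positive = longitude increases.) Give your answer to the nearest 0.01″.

sin φ = -0.931366, cos φ = 0.364084, sin λ = -0.630162, cos λ = 0.776463.
East component: ΔE = −sin λ·ΔX + cos λ·ΔY = −(-0.630162)(130.5) + (0.776463)(-520.1) = -321.60 m.
1° of latitude spans πR/180 = 111317 m; at latitude φ, 1° of longitude spans that × cos φ = 40528.7 m, so Δλ = -321.60 / 40528.7 × 3600 = -28.567″.

Δλ = -28.57″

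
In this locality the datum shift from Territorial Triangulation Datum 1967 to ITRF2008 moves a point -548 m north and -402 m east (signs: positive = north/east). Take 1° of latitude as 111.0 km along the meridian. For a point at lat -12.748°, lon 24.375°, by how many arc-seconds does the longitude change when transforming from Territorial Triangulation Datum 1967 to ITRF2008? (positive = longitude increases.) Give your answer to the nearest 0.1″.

Δλ = -13.4″

At latitude -12.748°, cos φ = 0.975350.
1° of longitude at this latitude = 111.0 × cos φ = 108.26 km, so Δλ = -402.0 / 108263.9 = -0.0037132° = -13.367″.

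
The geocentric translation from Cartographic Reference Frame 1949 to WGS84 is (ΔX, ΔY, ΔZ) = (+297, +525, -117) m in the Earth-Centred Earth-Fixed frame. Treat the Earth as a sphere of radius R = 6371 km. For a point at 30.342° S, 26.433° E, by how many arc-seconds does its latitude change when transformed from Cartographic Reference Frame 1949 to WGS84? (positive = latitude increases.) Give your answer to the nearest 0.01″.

sin φ = -0.505160, cos φ = 0.863025, sin λ = 0.445151, cos λ = 0.895456.
North component: ΔN = −sin φ cos λ·ΔX − sin φ sin λ·ΔY + cos φ·ΔZ = −(-0.505160)(0.895456)(297) − (-0.505160)(0.445151)(525) + (0.863025)(-117) = 151.43 m.
1° of latitude spans πR/180 = 111195 m, so Δφ = 151.43 / 111195 × 3600 = 4.903″.

Δφ = 4.90″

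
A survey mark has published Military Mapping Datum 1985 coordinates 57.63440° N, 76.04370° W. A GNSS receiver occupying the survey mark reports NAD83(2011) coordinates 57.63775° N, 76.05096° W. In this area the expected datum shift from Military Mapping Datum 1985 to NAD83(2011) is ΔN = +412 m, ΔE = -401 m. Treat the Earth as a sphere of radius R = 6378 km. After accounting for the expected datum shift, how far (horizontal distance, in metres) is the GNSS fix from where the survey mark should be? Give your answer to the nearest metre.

50 m

Observed coordinate differences: Δφ = +0.00335°, Δλ = -0.00726°.
Converting to metres (1° lat = 111317 m, cos φ = 0.535320): observed ΔN = 372.9 m, observed ΔE = -432.6 m.
Subtracting the expected shift leaves a residual of 372.9 − (412) = -39.1 m north and -432.6 − (-401) = -31.6 m east.
Residual distance = √((-39.1)² + (-31.6)²) = 50.3 m.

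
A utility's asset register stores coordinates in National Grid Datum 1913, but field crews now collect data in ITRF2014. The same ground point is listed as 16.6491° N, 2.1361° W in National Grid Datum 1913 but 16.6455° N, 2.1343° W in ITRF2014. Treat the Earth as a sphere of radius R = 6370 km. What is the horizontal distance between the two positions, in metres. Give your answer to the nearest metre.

444 m

Δφ = 16.6455° − 16.6491° = -0.0036°; Δλ = -2.1343° − -2.1361° = +0.0018°.
1° along a meridian = πR/180 = 111177 m.
ΔN = Δφ × 111177 = -400.2 m; ΔE = Δλ × 111177 × cos(16.6491°) = +0.0018 × 111177 × 0.958077 = 191.7 m.
Distance = √(ΔE² + ΔN²) = √(191.7² + (-400.2)²) = 443.8 m.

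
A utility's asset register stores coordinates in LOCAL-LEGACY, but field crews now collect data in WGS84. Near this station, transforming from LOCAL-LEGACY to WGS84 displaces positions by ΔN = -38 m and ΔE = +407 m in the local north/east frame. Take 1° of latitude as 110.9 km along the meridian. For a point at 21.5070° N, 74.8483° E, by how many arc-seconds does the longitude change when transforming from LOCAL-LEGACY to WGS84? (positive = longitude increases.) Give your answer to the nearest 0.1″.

At latitude 21.5070°, cos φ = 0.930373.
1° of longitude at this latitude = 110.9 × cos φ = 103.18 km, so Δλ = 407.0 / 103178.3 = 0.0039446° = 14.201″.

Δλ = 14.2″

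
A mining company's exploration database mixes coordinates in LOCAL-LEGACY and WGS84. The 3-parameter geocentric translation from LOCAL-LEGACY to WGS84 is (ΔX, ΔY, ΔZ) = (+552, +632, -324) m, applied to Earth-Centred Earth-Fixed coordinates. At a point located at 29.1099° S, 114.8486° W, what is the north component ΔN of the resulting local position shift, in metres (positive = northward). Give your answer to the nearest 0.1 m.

ΔN = -674.9 m

The local north axis is (−sin φ cos λ, −sin φ sin λ, cos φ), giving ΔN = -112.847 − 278.995 − 283.075 = -674.92 m.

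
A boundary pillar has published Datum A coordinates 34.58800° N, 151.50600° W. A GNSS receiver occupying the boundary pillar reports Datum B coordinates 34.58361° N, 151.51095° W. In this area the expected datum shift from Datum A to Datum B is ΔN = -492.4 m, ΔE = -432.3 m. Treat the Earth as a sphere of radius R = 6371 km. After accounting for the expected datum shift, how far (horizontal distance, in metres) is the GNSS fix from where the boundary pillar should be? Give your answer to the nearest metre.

Observed coordinate differences: Δφ = -0.00439°, Δλ = -0.00495°.
Converting to metres (1° lat = 111195 m, cos φ = 0.823255): observed ΔN = -488.1 m, observed ΔE = -453.1 m.
Subtracting the expected shift leaves a residual of -488.1 − (-492.4) = 4.3 m north and -453.1 − (-432.3) = -20.8 m east.
Residual distance = √(4.3² + (-20.8)²) = 21.3 m.

21 m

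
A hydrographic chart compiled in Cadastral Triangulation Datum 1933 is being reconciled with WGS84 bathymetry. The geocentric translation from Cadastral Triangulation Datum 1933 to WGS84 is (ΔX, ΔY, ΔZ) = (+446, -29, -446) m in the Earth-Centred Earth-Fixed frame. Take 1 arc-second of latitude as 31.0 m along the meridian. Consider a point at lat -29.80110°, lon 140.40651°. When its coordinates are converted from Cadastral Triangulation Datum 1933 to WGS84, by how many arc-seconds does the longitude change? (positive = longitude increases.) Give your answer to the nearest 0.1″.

Δλ = -9.7″

sin φ = -0.496991, cos φ = 0.867756, sin λ = 0.637336, cos λ = -0.770586.
East component: ΔE = −sin λ·ΔX + cos λ·ΔY = −(0.637336)(446) + (-0.770586)(-29) = -261.91 m.
1° of latitude spans 3600 × 31.00 = 111600 m; at latitude φ, 1° of longitude spans that × cos φ = 96841.6 m, so Δλ = -261.91 / 96841.6 × 3600 = -9.736″.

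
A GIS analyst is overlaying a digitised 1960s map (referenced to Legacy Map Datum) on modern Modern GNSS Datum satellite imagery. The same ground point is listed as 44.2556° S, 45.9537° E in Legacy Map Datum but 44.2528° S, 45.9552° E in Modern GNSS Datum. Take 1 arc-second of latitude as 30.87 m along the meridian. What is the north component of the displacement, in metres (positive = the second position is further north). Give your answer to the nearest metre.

ΔN = 311 m

Δφ = -44.2528° − -44.2556° = +0.0028°; Δλ = 45.9552° − 45.9537° = +0.0015°.
1° of latitude = 3600 × 30.87 = 111132 m.
ΔN = Δφ × 111132 = 311.2 m; ΔE = Δλ × 111132 × cos(-44.2556°) = +0.0015 × 111132 × 0.716234 = 119.4 m.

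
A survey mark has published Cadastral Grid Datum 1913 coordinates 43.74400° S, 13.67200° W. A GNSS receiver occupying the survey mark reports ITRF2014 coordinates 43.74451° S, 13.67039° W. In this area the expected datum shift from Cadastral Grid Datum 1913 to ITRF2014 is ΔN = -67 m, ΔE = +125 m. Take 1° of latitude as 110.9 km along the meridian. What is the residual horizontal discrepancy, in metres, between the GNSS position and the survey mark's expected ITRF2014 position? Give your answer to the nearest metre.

11 m

Observed coordinate differences: Δφ = -0.00051°, Δλ = +0.00161°.
Converting to metres (1° lat = 110900 m, cos φ = 0.722436): observed ΔN = -56.6 m, observed ΔE = 129.0 m.
Subtracting the expected shift leaves a residual of -56.6 − (-67) = 10.4 m north and 129.0 − (125) = 4.0 m east.
Residual distance = √(10.4² + 4.0²) = 11.2 m.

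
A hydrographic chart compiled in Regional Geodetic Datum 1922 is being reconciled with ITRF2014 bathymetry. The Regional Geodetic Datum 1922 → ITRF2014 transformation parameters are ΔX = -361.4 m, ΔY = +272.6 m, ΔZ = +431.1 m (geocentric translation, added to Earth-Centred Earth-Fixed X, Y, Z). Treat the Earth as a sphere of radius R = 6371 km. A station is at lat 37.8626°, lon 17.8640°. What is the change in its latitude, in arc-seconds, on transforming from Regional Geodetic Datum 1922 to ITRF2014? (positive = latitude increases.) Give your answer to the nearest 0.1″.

Δφ = 16.2″

sin φ = 0.613770, cos φ = 0.789485, sin λ = 0.306759, cos λ = 0.951787.
North component: ΔN = −sin φ cos λ·ΔX − sin φ sin λ·ΔY + cos φ·ΔZ = −(0.613770)(0.951787)(-361.4) − (0.613770)(0.306759)(272.6) + (0.789485)(431.1) = 500.14 m.
1° of latitude spans πR/180 = 111195 m, so Δφ = 500.14 / 111195 × 3600 = 16.192″.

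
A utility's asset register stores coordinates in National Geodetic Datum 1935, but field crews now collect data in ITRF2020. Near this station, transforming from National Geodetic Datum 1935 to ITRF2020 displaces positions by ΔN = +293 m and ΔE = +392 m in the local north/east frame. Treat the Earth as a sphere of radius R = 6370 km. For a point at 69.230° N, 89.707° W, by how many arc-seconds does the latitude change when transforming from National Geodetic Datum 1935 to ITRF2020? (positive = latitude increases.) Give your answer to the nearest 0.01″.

On a sphere of radius R, 1 rad of latitude = R, so Δφ = ΔN / R = 293.0 / 6370000 = 4.5997e-05 rad = 9.488″.

Δφ = 9.49″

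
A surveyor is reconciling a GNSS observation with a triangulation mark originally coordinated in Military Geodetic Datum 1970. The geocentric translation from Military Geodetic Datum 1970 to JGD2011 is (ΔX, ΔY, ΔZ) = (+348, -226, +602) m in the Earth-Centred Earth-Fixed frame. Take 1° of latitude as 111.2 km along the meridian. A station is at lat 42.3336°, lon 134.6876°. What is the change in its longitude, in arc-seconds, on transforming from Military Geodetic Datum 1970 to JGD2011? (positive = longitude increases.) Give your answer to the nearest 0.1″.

Δλ = -3.9″

sin φ = 0.673446, cos φ = 0.739236, sin λ = 0.710952, cos λ = -0.703241.
East component: ΔE = −sin λ·ΔX + cos λ·ΔY = −(0.710952)(348) + (-0.703241)(-226) = -88.48 m.
1° of latitude spans 111200 m; at latitude φ, 1° of longitude spans that × cos φ = 82203.1 m, so Δλ = -88.48 / 82203.1 × 3600 = -3.875″.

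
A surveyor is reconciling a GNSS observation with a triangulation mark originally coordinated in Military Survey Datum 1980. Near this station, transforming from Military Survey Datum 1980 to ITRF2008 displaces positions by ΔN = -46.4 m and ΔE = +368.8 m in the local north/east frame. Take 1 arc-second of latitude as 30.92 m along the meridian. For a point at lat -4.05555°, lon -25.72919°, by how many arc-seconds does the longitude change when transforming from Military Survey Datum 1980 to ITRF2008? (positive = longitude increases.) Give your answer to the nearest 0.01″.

Δλ = 11.96″

At latitude -4.05555°, cos φ = 0.997496.
1″ of longitude at this latitude = 30.92 × cos φ = 30.8426 m, so Δλ = 368.8 / 30.8426 = 11.957″.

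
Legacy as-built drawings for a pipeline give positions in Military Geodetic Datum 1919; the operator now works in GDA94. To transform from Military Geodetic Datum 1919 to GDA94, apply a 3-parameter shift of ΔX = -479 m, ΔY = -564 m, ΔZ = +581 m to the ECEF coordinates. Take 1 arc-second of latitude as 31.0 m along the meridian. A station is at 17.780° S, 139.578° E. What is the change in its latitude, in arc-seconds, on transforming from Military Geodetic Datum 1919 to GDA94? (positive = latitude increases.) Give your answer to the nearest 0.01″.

sin φ = -0.305363, cos φ = 0.952236, sin λ = 0.648412, cos λ = -0.761289.
North component: ΔN = −sin φ cos λ·ΔX − sin φ sin λ·ΔY + cos φ·ΔZ = −(-0.305363)(-0.761289)(-479) − (-0.305363)(0.648412)(-564) + (0.952236)(581) = 552.93 m.
1° of latitude spans 3600 × 31.00 = 111600 m, so Δφ = 552.93 / 111600 × 3600 = 17.836″.

Δφ = 17.84″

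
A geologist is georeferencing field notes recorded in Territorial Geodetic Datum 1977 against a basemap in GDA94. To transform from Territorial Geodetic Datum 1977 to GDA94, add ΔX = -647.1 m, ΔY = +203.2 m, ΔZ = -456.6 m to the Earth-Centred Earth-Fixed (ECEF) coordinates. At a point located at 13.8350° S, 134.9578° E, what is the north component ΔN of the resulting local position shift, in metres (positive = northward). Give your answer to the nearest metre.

The local north axis is (−sin φ cos λ, −sin φ sin λ, cos φ), giving ΔN = 109.336 + 34.384 − 443.353 = -299.63 m.

ΔN = -300 m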